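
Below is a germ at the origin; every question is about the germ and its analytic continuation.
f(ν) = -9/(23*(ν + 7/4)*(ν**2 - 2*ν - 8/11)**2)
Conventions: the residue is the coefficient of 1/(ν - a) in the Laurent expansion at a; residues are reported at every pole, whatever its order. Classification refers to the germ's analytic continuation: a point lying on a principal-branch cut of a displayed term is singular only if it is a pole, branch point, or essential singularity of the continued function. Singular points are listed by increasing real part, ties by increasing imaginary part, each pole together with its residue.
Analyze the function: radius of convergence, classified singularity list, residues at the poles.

Denominator factor (ν + 7/4): pole of order 1 at -7/4, modulus 7/4.
Denominator factor (ν**2 - 2*ν - 8/11)^2: discriminant 76/11, real irrational roots 1 + (1/11)*sqrt(209) and 1 - (1/11)*sqrt(209); poles of order 2, moduli 1 + (1/11)*sqrt(209) and -1 + (1/11)*sqrt(209).
The radius of convergence is the smallest modulus among the singular points: -1 + (1/11)*sqrt(209).
At the order-1 pole -7/4 set g(ν) = (ν - (-7/4))*f(ν) = -9/(23*(ν**2 - 2*ν - 8/11)**2).
Simple pole: residue = g(a) at a = -7/4, which is -278784/24258767.
The factor ν**2 - 2*ν - 8/11 splits as (ν - a)(ν - a') with a = 1 - (1/11)*sqrt(209), a' = 1 + (1/11)*sqrt(209). At the order-2 pole a set g(ν) = (ν - a)^2*f(ν) = [-9/(23*(ν + 7/4))] / (ν - a')^2.
Order-2 pole: residue = g'(a); g'(1 - (1/11)*sqrt(209)) = 139392/24258767 - (5019201/8757414887)*sqrt(209), so the residue is 139392/24258767 - (5019201/8757414887)*sqrt(209).
The factor ν**2 - 2*ν - 8/11 splits as (ν - a)(ν - a') with a = 1 + (1/11)*sqrt(209), a' = 1 - (1/11)*sqrt(209). At the order-2 pole a set g(ν) = (ν - a)^2*f(ν) = [-9/(23*(ν + 7/4))] / (ν - a')^2.
Order-2 pole: residue = g'(a); g'(1 + (1/11)*sqrt(209)) = 139392/24258767 + (5019201/8757414887)*sqrt(209), so the residue is 139392/24258767 + (5019201/8757414887)*sqrt(209).
List the singular points by increasing real part (a conjugate pair: the negative imaginary part first).

Radius of convergence at 0: -1 + (1/11)*sqrt(209).
At -7/4: a pole of order 1; residue -278784/24258767.
At 1 - (1/11)*sqrt(209): a pole of order 2; residue 139392/24258767 - (5019201/8757414887)*sqrt(209).
At 1 + (1/11)*sqrt(209): a pole of order 2; residue 139392/24258767 + (5019201/8757414887)*sqrt(209).


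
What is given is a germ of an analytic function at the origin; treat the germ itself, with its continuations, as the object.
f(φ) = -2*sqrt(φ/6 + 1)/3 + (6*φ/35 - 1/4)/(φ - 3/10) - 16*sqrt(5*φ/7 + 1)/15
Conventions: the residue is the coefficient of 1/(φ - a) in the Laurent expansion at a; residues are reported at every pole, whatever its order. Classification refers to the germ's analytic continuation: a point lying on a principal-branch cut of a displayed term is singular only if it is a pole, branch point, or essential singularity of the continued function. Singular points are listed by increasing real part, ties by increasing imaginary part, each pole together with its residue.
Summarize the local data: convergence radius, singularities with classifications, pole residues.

Radius of convergence at 0: 3/10.
At -6: an algebraic (square-root) branch point.
At -7/5: an algebraic (square-root) branch point.
At 3/10: a pole of order 1; residue -139/700.

Denominator factor (φ - 3/10): pole of order 1 at 3/10, modulus 3/10.
Branch term (-2/3)*sqrt(1 - φ/(-6)): its argument vanishes at φ = -6, a square-root branch point, modulus 6.
Branch term (-16/15)*sqrt(1 - φ/(-7/5)): its argument vanishes at φ = -7/5, a square-root branch point, modulus 7/5.
The radius of convergence is the smallest modulus among the singular points: 3/10.
The branch terms are analytic at 3/10 and contribute nothing to the residue; only the rational part matters.
At the order-1 pole 3/10 set g(φ) = (φ - (3/10))*(rational part) = 6*φ/35 - 1/4.
Simple pole: residue = g(a) at a = 3/10, which is -139/700.
List the singular points by increasing real part (a conjugate pair: the negative imaginary part first).


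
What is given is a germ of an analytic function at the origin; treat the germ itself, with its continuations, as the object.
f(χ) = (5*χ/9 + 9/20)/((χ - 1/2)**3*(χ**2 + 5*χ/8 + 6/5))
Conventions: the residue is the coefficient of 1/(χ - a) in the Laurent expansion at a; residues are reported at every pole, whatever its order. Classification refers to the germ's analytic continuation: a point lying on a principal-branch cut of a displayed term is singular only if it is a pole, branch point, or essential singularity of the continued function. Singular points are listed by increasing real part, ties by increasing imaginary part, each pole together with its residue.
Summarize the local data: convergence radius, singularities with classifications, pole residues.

Radius of convergence at 0: 1/2.
At (-5/16) - ((1/80)*sqrt(7055))*i: a pole of order 1; residue (2193560/25228989) + ((41736440/35598103479)*sqrt(7055))*i.
At (-5/16) + ((1/80)*sqrt(7055))*i: a pole of order 1; residue (2193560/25228989) - ((41736440/35598103479)*sqrt(7055))*i.
At 1/2: a pole of order 3; residue -4387120/25228989.

Denominator factor (χ**2 + 5*χ/8 + 6/5): discriminant -1411/320, complex-conjugate roots (-5/16) + ((1/80)*sqrt(7055))*i and (-5/16) - ((1/80)*sqrt(7055))*i; poles of order 1, moduli (1/5)*sqrt(30) and (1/5)*sqrt(30).
Denominator factor (χ - 1/2)^3: pole of order 3 at 1/2, modulus 1/2.
The radius of convergence is the smallest modulus among the singular points: 1/2.
The factor χ**2 + 5*χ/8 + 6/5 splits as (χ - a)(χ - a') with a = (-5/16) - ((1/80)*sqrt(7055))*i, a' = (-5/16) + ((1/80)*sqrt(7055))*i. At the order-1 pole a set g(χ) = (χ - a)*f(χ) = [(5*χ/9 + 9/20)/(χ - 1/2)**3] / (χ - a').
Simple pole: residue = g(a) at a = (-5/16) - ((1/80)*sqrt(7055))*i, which is (2193560/25228989) + ((41736440/35598103479)*sqrt(7055))*i.
The factor χ**2 + 5*χ/8 + 6/5 splits as (χ - a)(χ - a') with a = (-5/16) + ((1/80)*sqrt(7055))*i, a' = (-5/16) - ((1/80)*sqrt(7055))*i. At the order-1 pole a set g(χ) = (χ - a)*f(χ) = [(5*χ/9 + 9/20)/(χ - 1/2)**3] / (χ - a').
Simple pole: residue = g(a) at a = (-5/16) + ((1/80)*sqrt(7055))*i, which is (2193560/25228989) - ((41736440/35598103479)*sqrt(7055))*i.
At the order-3 pole 1/2 set g(χ) = (χ - (1/2))^3*f(χ) = (5*χ/9 + 9/20)/(χ**2 + 5*χ/8 + 6/5).
Order-3 pole: residue = g''(a)/2; g''(1/2) = -8774240/25228989, so the residue is -4387120/25228989.
List the singular points by increasing real part (a conjugate pair: the negative imaginary part first).


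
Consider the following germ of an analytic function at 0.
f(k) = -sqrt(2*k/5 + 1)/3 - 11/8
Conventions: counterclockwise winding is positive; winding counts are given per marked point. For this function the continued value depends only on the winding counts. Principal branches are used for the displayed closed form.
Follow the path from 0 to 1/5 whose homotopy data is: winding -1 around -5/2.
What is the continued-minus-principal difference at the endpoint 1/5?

Continued minus principal equals (2/5)*sqrt(3).

The rational part is single-valued and drops out of the difference; each branch term changes only by its own monodromy.
(-1/3)*sqrt(1 - k/(-5/2)): winding -1 is odd, the square root flips sign, contributing -2*(-1/3)*sqrt(1 - (1/5)/(-5/2)) = -2*(-1/3)*sqrt(27/25) = (2/5)*sqrt(3).
Summing the contributions at k = 1/5 gives (2/5)*sqrt(3).


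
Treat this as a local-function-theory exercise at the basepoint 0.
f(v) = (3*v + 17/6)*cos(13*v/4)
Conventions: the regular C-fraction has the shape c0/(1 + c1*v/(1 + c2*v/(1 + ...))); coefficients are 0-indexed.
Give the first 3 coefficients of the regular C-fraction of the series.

The regular C-fraction coefficients are [17/6, -18/17, 59209/9792].

Taylor coefficients (expand at 0): a_0 = 17/6, a_1 = 3, a_2 = -2873/192.
c0 = a_0 = 17/6. Peel one level at a time: if S = 1 + c*v/S' with S'(0) = 1, then c is the v-coefficient of S and S' = c*v/(S - 1).
S_1 = c0/f = 1 + (-18/17)*v + (59209/9248)*v^2 + ...; c1 = -18/17.
S_2 = c1*v/(S_1 - 1) = 1 + (59209/9792)*v + ...; c2 = 59209/9792.


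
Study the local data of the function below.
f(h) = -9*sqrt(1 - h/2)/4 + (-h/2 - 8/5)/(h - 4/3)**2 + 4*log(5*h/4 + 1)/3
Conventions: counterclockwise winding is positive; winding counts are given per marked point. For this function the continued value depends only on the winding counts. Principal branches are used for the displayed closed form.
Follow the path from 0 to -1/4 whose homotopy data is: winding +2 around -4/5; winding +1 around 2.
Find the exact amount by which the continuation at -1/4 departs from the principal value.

Continued minus principal equals ((27/8)*sqrt(2)) + ((16/3)*pi)*i.

The rational part is single-valued and drops out of the difference; each branch term changes only by its own monodromy.
(4/3)*log(1 - h/(-4/5)): each positive loop around -4/5 adds 2*pi*i to the log, so winding +2 contributes (4/3)*(2)*2*pi*i = (16/3)*pi*i.
(-9/4)*sqrt(1 - h/(2)): winding +1 is odd, the square root flips sign, contributing -2*(-9/4)*sqrt(1 - (-1/4)/(2)) = -2*(-9/4)*sqrt(9/8) = (27/8)*sqrt(2).
Summing the contributions at h = -1/4 gives ((27/8)*sqrt(2)) + ((16/3)*pi)*i.


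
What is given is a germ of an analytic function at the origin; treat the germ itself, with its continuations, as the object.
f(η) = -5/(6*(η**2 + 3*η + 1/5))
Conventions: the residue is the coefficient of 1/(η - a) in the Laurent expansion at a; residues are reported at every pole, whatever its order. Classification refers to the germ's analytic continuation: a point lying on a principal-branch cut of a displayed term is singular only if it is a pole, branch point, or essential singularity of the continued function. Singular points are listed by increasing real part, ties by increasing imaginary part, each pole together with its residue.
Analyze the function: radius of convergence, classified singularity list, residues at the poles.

Denominator factor (η**2 + 3*η + 1/5): discriminant 41/5, real irrational roots -3/2 + (1/10)*sqrt(205) and -3/2 - (1/10)*sqrt(205); poles of order 1, moduli 3/2 - (1/10)*sqrt(205) and 3/2 + (1/10)*sqrt(205).
The radius of convergence is the smallest modulus among the singular points: 3/2 - (1/10)*sqrt(205).
The factor η**2 + 3*η + 1/5 splits as (η - a)(η - a') with a = -3/2 - (1/10)*sqrt(205), a' = -3/2 + (1/10)*sqrt(205). At the order-1 pole a set g(η) = (η - a)*f(η) = [-5/6] / (η - a').
Simple pole: residue = g(a) at a = -3/2 - (1/10)*sqrt(205), which is (5/246)*sqrt(205).
The factor η**2 + 3*η + 1/5 splits as (η - a)(η - a') with a = -3/2 + (1/10)*sqrt(205), a' = -3/2 - (1/10)*sqrt(205). At the order-1 pole a set g(η) = (η - a)*f(η) = [-5/6] / (η - a').
Simple pole: residue = g(a) at a = -3/2 + (1/10)*sqrt(205), which is -(5/246)*sqrt(205).
List the singular points by increasing real part (a conjugate pair: the negative imaginary part first).

Radius of convergence at 0: 3/2 - (1/10)*sqrt(205).
At -3/2 - (1/10)*sqrt(205): a pole of order 1; residue (5/246)*sqrt(205).
At -3/2 + (1/10)*sqrt(205): a pole of order 1; residue -(5/246)*sqrt(205).


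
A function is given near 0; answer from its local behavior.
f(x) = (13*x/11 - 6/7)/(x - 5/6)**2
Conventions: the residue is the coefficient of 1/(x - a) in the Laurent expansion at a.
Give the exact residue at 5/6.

At the order-2 pole 5/6 set g(x) = (x - (5/6))^2*f(x) = 13*x/11 - 6/7.
Order-2 pole: residue = g'(a); g'(5/6) = 13/11, so the residue is 13/11.

The residue is 13/11.


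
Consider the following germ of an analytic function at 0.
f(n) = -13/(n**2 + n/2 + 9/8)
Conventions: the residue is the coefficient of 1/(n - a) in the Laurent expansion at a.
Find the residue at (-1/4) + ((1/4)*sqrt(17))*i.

The factor n**2 + n/2 + 9/8 splits as (n - a)(n - a') with a = (-1/4) + ((1/4)*sqrt(17))*i, a' = (-1/4) - ((1/4)*sqrt(17))*i. At the order-1 pole a set g(n) = (n - a)*f(n) = [-13] / (n - a').
Simple pole: residue = g(a) at a = (-1/4) + ((1/4)*sqrt(17))*i, which is ((26/17)*sqrt(17))*i.

The residue is ((26/17)*sqrt(17))*i.


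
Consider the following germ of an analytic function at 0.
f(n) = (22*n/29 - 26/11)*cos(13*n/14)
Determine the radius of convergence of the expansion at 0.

The factor cos(13*n/14) is entire and contributes no finite singular point.
The polynomial part has no poles.
No finite singular points: the Taylor series at 0 converges everywhere.

The radius of convergence is infinite.


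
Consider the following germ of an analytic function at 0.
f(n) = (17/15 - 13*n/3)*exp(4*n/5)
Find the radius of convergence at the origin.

The radius of convergence is infinite.

The factor exp(4*n/5) is entire and contributes no finite singular point.
The polynomial part has no poles.
No finite singular points: the Taylor series at 0 converges everywhere.


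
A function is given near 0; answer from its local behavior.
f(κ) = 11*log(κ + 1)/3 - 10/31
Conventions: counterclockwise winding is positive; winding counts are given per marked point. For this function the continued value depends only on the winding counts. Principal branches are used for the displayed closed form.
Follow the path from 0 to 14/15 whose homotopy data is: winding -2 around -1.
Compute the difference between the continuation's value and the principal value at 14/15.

The rational part is single-valued and drops out of the difference; each branch term changes only by its own monodromy.
(11/3)*log(1 - κ/(-1)): each positive loop around -1 adds 2*pi*i to the log, so winding -2 contributes (11/3)*(-2)*2*pi*i = -(44/3)*pi*i.
Summing the contributions at κ = 14/15 gives -(44/3)*pi*i.

Continued minus principal equals -(44/3)*pi*i.


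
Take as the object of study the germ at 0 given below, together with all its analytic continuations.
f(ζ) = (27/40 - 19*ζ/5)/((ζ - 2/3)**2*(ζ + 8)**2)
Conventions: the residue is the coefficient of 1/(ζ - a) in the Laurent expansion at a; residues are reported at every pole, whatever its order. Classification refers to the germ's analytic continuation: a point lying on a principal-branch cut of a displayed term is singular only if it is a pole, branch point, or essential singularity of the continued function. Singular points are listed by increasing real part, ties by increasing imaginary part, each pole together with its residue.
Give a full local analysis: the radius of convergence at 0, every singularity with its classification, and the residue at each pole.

Radius of convergence at 0: 2/3.
At -8: a pole of order 2; residue 15777/351520.
At 2/3: a pole of order 2; residue -15777/351520.

Denominator factor (ζ - 2/3)^2: pole of order 2 at 2/3, modulus 2/3.
Denominator factor (ζ + 8)^2: pole of order 2 at -8, modulus 8.
The radius of convergence is the smallest modulus among the singular points: 2/3.
At the order-2 pole -8 set g(ζ) = (ζ - (-8))^2*f(ζ) = (27/40 - 19*ζ/5)/(ζ - 2/3)**2.
Order-2 pole: residue = g'(a); g'(-8) = 15777/351520, so the residue is 15777/351520.
At the order-2 pole 2/3 set g(ζ) = (ζ - (2/3))^2*f(ζ) = (27/40 - 19*ζ/5)/(ζ + 8)**2.
Order-2 pole: residue = g'(a); g'(2/3) = -15777/351520, so the residue is -15777/351520.
List the singular points by increasing real part (a conjugate pair: the negative imaginary part first).


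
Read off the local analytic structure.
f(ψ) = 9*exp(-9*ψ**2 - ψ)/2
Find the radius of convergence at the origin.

The radius of convergence is infinite.

The factor exp(-9*ψ**2 - ψ) is entire and contributes no finite singular point.
The polynomial part has no poles.
No finite singular points: the Taylor series at 0 converges everywhere.


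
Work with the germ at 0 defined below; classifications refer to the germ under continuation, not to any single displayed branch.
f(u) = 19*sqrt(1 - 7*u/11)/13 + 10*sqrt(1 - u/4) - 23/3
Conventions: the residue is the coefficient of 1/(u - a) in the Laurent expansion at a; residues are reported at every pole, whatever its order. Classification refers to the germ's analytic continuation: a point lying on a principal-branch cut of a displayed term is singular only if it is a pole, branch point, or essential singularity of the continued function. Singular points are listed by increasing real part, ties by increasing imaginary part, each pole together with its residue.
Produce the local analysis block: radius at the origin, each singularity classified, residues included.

Branch term (10)*sqrt(1 - u/(4)): its argument vanishes at u = 4, a square-root branch point, modulus 4.
Branch term (19/13)*sqrt(1 - u/(11/7)): its argument vanishes at u = 11/7, a square-root branch point, modulus 11/7.
The radius of convergence is the smallest modulus among the singular points: 11/7.
List the singular points by increasing real part (a conjugate pair: the negative imaginary part first).

Radius of convergence at 0: 11/7.
At 11/7: an algebraic (square-root) branch point.
At 4: an algebraic (square-root) branch point.


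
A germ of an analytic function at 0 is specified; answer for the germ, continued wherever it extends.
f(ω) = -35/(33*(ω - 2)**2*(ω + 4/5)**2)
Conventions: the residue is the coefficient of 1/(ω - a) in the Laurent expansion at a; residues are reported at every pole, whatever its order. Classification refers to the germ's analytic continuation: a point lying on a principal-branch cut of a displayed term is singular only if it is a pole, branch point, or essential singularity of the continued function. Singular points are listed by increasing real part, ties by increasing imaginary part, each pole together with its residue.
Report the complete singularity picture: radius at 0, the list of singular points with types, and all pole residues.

Radius of convergence at 0: 4/5.
At -4/5: a pole of order 2; residue -625/6468.
At 2: a pole of order 2; residue 625/6468.

Denominator factor (ω + 4/5)^2: pole of order 2 at -4/5, modulus 4/5.
Denominator factor (ω - 2)^2: pole of order 2 at 2, modulus 2.
The radius of convergence is the smallest modulus among the singular points: 4/5.
At the order-2 pole -4/5 set g(ω) = (ω - (-4/5))^2*f(ω) = -35/(33*(ω - 2)**2).
Order-2 pole: residue = g'(a); g'(-4/5) = -625/6468, so the residue is -625/6468.
At the order-2 pole 2 set g(ω) = (ω - (2))^2*f(ω) = -35/(33*(ω + 4/5)**2).
Order-2 pole: residue = g'(a); g'(2) = 625/6468, so the residue is 625/6468.
List the singular points by increasing real part (a conjugate pair: the negative imaginary part first).


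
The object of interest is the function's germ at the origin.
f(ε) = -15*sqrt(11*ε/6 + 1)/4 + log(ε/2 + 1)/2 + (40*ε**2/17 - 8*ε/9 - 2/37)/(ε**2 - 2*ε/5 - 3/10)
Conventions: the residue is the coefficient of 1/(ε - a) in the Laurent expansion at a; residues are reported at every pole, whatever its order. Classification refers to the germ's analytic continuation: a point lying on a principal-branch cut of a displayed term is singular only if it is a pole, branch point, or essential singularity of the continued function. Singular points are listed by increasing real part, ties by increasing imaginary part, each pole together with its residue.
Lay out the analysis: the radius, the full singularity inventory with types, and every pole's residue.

Radius of convergence at 0: -1/5 + (1/10)*sqrt(34).
At -2: a logarithmic branch point.
At -6/11: an algebraic (square-root) branch point.
At 1/5 - (1/10)*sqrt(34): a pole of order 1; residue 4/153 - (9373/96237)*sqrt(34).
At 1/5 + (1/10)*sqrt(34): a pole of order 1; residue 4/153 + (9373/96237)*sqrt(34).

Denominator factor (ε**2 - 2*ε/5 - 3/10): discriminant 34/25, real irrational roots 1/5 + (1/10)*sqrt(34) and 1/5 - (1/10)*sqrt(34); poles of order 1, moduli 1/5 + (1/10)*sqrt(34) and -1/5 + (1/10)*sqrt(34).
Branch term (-15/4)*sqrt(1 - ε/(-6/11)): its argument vanishes at ε = -6/11, a square-root branch point, modulus 6/11.
Branch term (1/2)*log(1 - ε/(-2)): its argument vanishes at ε = -2, a logarithmic branch point, modulus 2.
The radius of convergence is the smallest modulus among the singular points: -1/5 + (1/10)*sqrt(34).
The branch terms are analytic at 1/5 - (1/10)*sqrt(34) and contribute nothing to the residue; only the rational part matters.
The factor ε**2 - 2*ε/5 - 3/10 splits as (ε - a)(ε - a') with a = 1/5 - (1/10)*sqrt(34), a' = 1/5 + (1/10)*sqrt(34). At the order-1 pole a set g(ε) = (ε - a)*(rational part) = [40*ε**2/17 - 8*ε/9 - 2/37] / (ε - a').
Simple pole: residue = g(a) at a = 1/5 - (1/10)*sqrt(34), which is 4/153 - (9373/96237)*sqrt(34).
The branch terms are analytic at 1/5 + (1/10)*sqrt(34) and contribute nothing to the residue; only the rational part matters.
The factor ε**2 - 2*ε/5 - 3/10 splits as (ε - a)(ε - a') with a = 1/5 + (1/10)*sqrt(34), a' = 1/5 - (1/10)*sqrt(34). At the order-1 pole a set g(ε) = (ε - a)*(rational part) = [40*ε**2/17 - 8*ε/9 - 2/37] / (ε - a').
Simple pole: residue = g(a) at a = 1/5 + (1/10)*sqrt(34), which is 4/153 + (9373/96237)*sqrt(34).
List the singular points by increasing real part (a conjugate pair: the negative imaginary part first).


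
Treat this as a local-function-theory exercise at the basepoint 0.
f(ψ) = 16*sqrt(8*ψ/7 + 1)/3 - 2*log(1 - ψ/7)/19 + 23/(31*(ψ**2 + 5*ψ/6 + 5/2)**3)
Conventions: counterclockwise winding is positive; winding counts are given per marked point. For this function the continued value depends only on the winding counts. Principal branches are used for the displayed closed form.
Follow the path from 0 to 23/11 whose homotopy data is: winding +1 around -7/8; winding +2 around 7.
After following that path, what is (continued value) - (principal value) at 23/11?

Continued minus principal equals (-(32/77)*sqrt(2233)) - ((8/19)*pi)*i.

The rational part is single-valued and drops out of the difference; each branch term changes only by its own monodromy.
(16/3)*sqrt(1 - ψ/(-7/8)): winding +1 is odd, the square root flips sign, contributing -2*(16/3)*sqrt(1 - (23/11)/(-7/8)) = -2*(16/3)*sqrt(261/77) = -(32/77)*sqrt(2233).
(-2/19)*log(1 - ψ/(7)): each positive loop around 7 adds 2*pi*i to the log, so winding +2 contributes (-2/19)*(2)*2*pi*i = -(8/19)*pi*i.
Summing the contributions at ψ = 23/11 gives (-(32/77)*sqrt(2233)) - ((8/19)*pi)*i.


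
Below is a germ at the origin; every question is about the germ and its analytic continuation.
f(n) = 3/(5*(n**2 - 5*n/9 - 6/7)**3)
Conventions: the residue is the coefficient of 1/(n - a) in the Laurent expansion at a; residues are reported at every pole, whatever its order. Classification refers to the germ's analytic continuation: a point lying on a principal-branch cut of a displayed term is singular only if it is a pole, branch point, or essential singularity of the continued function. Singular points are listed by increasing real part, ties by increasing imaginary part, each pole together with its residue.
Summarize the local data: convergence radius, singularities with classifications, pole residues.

Radius of convergence at 0: -5/18 + (1/126)*sqrt(14833).
At 5/18 - (1/126)*sqrt(14833): a pole of order 3; residue -(52081218/47573255795)*sqrt(14833).
At 5/18 + (1/126)*sqrt(14833): a pole of order 3; residue (52081218/47573255795)*sqrt(14833).

Denominator factor (n**2 - 5*n/9 - 6/7)^3: discriminant 2119/567, real irrational roots 5/18 + (1/126)*sqrt(14833) and 5/18 - (1/126)*sqrt(14833); poles of order 3, moduli 5/18 + (1/126)*sqrt(14833) and -5/18 + (1/126)*sqrt(14833).
The radius of convergence is the smallest modulus among the singular points: -5/18 + (1/126)*sqrt(14833).
The factor n**2 - 5*n/9 - 6/7 splits as (n - a)(n - a') with a = 5/18 - (1/126)*sqrt(14833), a' = 5/18 + (1/126)*sqrt(14833). At the order-3 pole a set g(n) = (n - a)^3*f(n) = [3/5] / (n - a')^3.
Order-3 pole: residue = g''(a)/2; g''(5/18 - (1/126)*sqrt(14833)) = -(104162436/47573255795)*sqrt(14833), so the residue is -(52081218/47573255795)*sqrt(14833).
The factor n**2 - 5*n/9 - 6/7 splits as (n - a)(n - a') with a = 5/18 + (1/126)*sqrt(14833), a' = 5/18 - (1/126)*sqrt(14833). At the order-3 pole a set g(n) = (n - a)^3*f(n) = [3/5] / (n - a')^3.
Order-3 pole: residue = g''(a)/2; g''(5/18 + (1/126)*sqrt(14833)) = (104162436/47573255795)*sqrt(14833), so the residue is (52081218/47573255795)*sqrt(14833).
List the singular points by increasing real part (a conjugate pair: the negative imaginary part first).


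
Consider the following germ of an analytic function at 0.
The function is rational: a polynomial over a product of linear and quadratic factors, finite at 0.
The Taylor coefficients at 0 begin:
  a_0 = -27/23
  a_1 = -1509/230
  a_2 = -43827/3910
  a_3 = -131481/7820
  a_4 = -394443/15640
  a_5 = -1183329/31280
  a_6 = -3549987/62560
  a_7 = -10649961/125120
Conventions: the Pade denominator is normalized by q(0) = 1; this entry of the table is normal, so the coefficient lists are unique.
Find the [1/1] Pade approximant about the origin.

The Pade approximant has numerator coefficients [-27/23, -389523/85510]; denominator coefficients [1, -14609/8551].

Taylor coefficients needed (read off): a_0 = -27/23, a_1 = -1509/230, a_2 = -43827/3910.
Write the denominator as Q(σ) = 1 + q1*σ. Requiring Q*f - P = O(σ^3) with deg P <= 1 kills the coefficients of σ^2..σ^2 in Q*f:
  σ^2: a_2 + q1*a_1 = 0, i.e. -43827/3910 + (-1509/230)*q1 = 0.
Solving this linear system: q1 = -14609/8551.
The numerator is Q*f truncated at degree 1: P0 = a_0 = -27/23; P1 = a_1 + q1*a_0 = -389523/85510.


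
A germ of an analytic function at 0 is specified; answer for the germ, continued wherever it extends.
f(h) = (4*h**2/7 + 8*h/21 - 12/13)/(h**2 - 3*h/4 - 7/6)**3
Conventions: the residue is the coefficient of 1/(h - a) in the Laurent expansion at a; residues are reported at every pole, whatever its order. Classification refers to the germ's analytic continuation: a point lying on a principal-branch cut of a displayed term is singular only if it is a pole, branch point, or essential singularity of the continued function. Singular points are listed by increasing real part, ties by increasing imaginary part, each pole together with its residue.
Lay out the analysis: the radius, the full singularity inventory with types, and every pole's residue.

Radius of convergence at 0: -3/8 + (1/24)*sqrt(753).
At 3/8 - (1/24)*sqrt(753): a pole of order 3; residue (4774656/1439005841)*sqrt(753).
At 3/8 + (1/24)*sqrt(753): a pole of order 3; residue -(4774656/1439005841)*sqrt(753).

Denominator factor (h**2 - 3*h/4 - 7/6)^3: discriminant 251/48, real irrational roots 3/8 + (1/24)*sqrt(753) and 3/8 - (1/24)*sqrt(753); poles of order 3, moduli 3/8 + (1/24)*sqrt(753) and -3/8 + (1/24)*sqrt(753).
The radius of convergence is the smallest modulus among the singular points: -3/8 + (1/24)*sqrt(753).
The factor h**2 - 3*h/4 - 7/6 splits as (h - a)(h - a') with a = 3/8 - (1/24)*sqrt(753), a' = 3/8 + (1/24)*sqrt(753). At the order-3 pole a set g(h) = (h - a)^3*f(h) = [4*h**2/7 + 8*h/21 - 12/13] / (h - a')^3.
Order-3 pole: residue = g''(a)/2; g''(3/8 - (1/24)*sqrt(753)) = (9549312/1439005841)*sqrt(753), so the residue is (4774656/1439005841)*sqrt(753).
The factor h**2 - 3*h/4 - 7/6 splits as (h - a)(h - a') with a = 3/8 + (1/24)*sqrt(753), a' = 3/8 - (1/24)*sqrt(753). At the order-3 pole a set g(h) = (h - a)^3*f(h) = [4*h**2/7 + 8*h/21 - 12/13] / (h - a')^3.
Order-3 pole: residue = g''(a)/2; g''(3/8 + (1/24)*sqrt(753)) = -(9549312/1439005841)*sqrt(753), so the residue is -(4774656/1439005841)*sqrt(753).
List the singular points by increasing real part (a conjugate pair: the negative imaginary part first).


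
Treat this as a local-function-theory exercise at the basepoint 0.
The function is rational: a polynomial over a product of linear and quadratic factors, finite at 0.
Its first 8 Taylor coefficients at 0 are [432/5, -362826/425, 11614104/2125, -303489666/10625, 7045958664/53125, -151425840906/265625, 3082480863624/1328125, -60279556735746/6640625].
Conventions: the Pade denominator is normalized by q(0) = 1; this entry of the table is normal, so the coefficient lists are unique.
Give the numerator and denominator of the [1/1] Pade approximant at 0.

Taylor coefficients needed (read off): a_0 = 432/5, a_1 = -362826/425, a_2 = 11614104/2125.
Write the denominator as Q(n) = 1 + q1*n. Requiring Q*f - P = O(n^3) with deg P <= 1 kills the coefficients of n^2..n^2 in Q*f:
  n^2: a_2 + q1*a_1 = 0, i.e. 11614104/2125 + (-362826/425)*q1 = 0.
Solving this linear system: q1 = 215076/33595.
The numerator is Q*f truncated at degree 1: P0 = a_0 = 432/5; P1 = a_1 + q1*a_0 = -34332390/114223.

The Pade approximant has numerator coefficients [432/5, -34332390/114223]; denominator coefficients [1, 215076/33595].


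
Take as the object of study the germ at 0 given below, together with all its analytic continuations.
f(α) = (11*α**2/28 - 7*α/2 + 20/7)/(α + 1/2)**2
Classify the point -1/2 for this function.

The point is a pole of order 2.

The denominator factor α + 1/2 vanishes at -1/2 and appears to the power 2; the numerator there equals 527/112, nonzero, and no other factor vanishes.
Hence a pole whose order is the multiplicity, 2.


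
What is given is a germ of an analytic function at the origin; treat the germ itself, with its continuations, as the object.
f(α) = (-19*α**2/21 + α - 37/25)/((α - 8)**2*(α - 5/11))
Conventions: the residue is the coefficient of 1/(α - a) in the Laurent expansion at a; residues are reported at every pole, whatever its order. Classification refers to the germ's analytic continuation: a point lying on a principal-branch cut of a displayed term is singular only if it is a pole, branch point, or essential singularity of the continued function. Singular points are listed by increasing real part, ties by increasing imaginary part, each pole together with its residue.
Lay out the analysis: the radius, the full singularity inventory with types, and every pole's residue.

Denominator factor (α - 8)^2: pole of order 2 at 8, modulus 8.
Denominator factor (α - 5/11): pole of order 1 at 5/11, modulus 5/11.
The radius of convergence is the smallest modulus among the singular points: 5/11.
At the order-1 pole 5/11 set g(α) = (α - (5/11))*f(α) = (-19*α**2/21 + α - 37/25)/(α - 8)**2.
Simple pole: residue = g(a) at a = 5/11, which is -77017/3616725.
At the order-2 pole 8 set g(α) = (α - (8))^2*f(α) = (-19*α**2/21 + α - 37/25)/(α - 5/11).
Order-2 pole: residue = g'(a); g'(8) = -1065086/1205575, so the residue is -1065086/1205575.
List the singular points by increasing real part (a conjugate pair: the negative imaginary part first).

Radius of convergence at 0: 5/11.
At 5/11: a pole of order 1; residue -77017/3616725.
At 8: a pole of order 2; residue -1065086/1205575.


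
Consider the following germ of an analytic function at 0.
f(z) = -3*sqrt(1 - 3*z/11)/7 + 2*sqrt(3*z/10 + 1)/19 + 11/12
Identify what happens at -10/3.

The term (2/19)*sqrt(1 - z/(-10/3)) has argument 1 - -10/3/(-10/3) = 0 at -10/3: a square-root (algebraic, two-sheeted) branch point; the remaining terms are analytic or single-valued there.

The point is an algebraic (square-root) branch point.


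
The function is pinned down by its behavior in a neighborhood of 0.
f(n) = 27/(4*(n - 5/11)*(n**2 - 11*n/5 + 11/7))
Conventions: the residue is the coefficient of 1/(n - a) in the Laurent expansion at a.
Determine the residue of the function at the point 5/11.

The residue is 22869/2636.

At the order-1 pole 5/11 set g(n) = (n - (5/11))*f(n) = 27/(4*(n**2 - 11*n/5 + 11/7)).
Simple pole: residue = g(a) at a = 5/11, which is 22869/2636.


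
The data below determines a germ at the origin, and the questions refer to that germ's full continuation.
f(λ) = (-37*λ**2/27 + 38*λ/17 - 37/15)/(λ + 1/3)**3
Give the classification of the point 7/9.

Denominator factors: λ + 1/3 = 10/9 at λ = 7/9 — none vanishes.
So the germ continues analytically to 7/9.

The point is a regular point.


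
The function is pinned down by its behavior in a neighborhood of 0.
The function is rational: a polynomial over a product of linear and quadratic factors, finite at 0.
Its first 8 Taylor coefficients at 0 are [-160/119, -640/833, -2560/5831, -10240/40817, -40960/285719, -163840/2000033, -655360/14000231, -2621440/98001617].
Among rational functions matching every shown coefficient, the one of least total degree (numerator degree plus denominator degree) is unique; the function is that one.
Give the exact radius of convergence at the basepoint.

No rational of total degree below 1 reproduces all 8 coefficients; solving the [0/1] Pade equations on them gives f(ψ) = 40/(17*(ψ - 7/4)), whose expansion matches every shown term.
Denominator factor (ψ - 7/4): pole of order 1 at 7/4, modulus 7/4.
The radius of convergence is the smallest modulus among the singular points: 7/4.

The radius of convergence is 7/4.


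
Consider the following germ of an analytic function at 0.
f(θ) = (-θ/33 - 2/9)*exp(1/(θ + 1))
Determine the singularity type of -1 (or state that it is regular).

The exponent 1/(θ - (-1)) has a pole at -1, so exp(1/(θ - (-1))) takes every nonzero value near it: an essential singularity (not a pole of any order).

The point is an essential singularity.


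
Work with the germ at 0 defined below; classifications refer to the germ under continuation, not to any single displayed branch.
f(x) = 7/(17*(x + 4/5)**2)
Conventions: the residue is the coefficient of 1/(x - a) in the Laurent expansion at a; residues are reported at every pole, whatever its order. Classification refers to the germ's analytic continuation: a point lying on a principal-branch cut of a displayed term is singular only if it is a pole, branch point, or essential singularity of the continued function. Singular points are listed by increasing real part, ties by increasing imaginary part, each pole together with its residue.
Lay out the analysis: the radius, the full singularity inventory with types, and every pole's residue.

Radius of convergence at 0: 4/5.
At -4/5: a pole of order 2; residue 0.

Denominator factor (x + 4/5)^2: pole of order 2 at -4/5, modulus 4/5.
The radius of convergence is the smallest modulus among the singular points: 4/5.
At the order-2 pole -4/5 set g(x) = (x - (-4/5))^2*f(x) = 7/17.
Order-2 pole: residue = g'(a); g'(-4/5) = 0, so the residue is 0.


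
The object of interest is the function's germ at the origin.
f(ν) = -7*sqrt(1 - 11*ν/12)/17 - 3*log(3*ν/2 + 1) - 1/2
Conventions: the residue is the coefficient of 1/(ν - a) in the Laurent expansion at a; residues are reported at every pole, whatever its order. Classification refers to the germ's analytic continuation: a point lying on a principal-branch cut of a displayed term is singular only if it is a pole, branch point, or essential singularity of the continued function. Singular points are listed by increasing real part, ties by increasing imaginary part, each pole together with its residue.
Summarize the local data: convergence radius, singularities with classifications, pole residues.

Radius of convergence at 0: 2/3.
At -2/3: a logarithmic branch point.
At 12/11: an algebraic (square-root) branch point.

Branch term (-3)*log(1 - ν/(-2/3)): its argument vanishes at ν = -2/3, a logarithmic branch point, modulus 2/3.
Branch term (-7/17)*sqrt(1 - ν/(12/11)): its argument vanishes at ν = 12/11, a square-root branch point, modulus 12/11.
The radius of convergence is the smallest modulus among the singular points: 2/3.
List the singular points by increasing real part (a conjugate pair: the negative imaginary part first).


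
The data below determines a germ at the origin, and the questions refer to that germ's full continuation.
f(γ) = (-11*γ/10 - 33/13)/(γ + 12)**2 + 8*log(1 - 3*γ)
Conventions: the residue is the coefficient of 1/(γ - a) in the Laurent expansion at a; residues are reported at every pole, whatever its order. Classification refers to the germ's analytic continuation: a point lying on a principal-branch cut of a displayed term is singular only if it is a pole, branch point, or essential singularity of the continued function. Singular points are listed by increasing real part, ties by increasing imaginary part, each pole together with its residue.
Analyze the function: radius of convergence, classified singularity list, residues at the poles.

Denominator factor (γ + 12)^2: pole of order 2 at -12, modulus 12.
Branch term (8)*log(1 - γ/(1/3)): its argument vanishes at γ = 1/3, a logarithmic branch point, modulus 1/3.
The radius of convergence is the smallest modulus among the singular points: 1/3.
The branch term is analytic at -12 and contributes nothing to the residue; only the rational part matters.
At the order-2 pole -12 set g(γ) = (γ - (-12))^2*(rational part) = -11*γ/10 - 33/13.
Order-2 pole: residue = g'(a); g'(-12) = -11/10, so the residue is -11/10.
List the singular points by increasing real part (a conjugate pair: the negative imaginary part first).

Radius of convergence at 0: 1/3.
At -12: a pole of order 2; residue -11/10.
At 1/3: a logarithmic branch point.


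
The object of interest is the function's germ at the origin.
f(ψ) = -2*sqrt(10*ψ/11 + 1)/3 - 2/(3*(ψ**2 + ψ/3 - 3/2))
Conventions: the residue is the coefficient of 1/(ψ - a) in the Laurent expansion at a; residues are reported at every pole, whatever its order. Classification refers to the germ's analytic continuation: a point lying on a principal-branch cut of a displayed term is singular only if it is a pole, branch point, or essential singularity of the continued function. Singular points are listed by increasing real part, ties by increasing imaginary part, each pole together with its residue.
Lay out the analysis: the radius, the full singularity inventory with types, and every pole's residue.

Denominator factor (ψ**2 + ψ/3 - 3/2): discriminant 55/9, real irrational roots -1/6 + (1/6)*sqrt(55) and -1/6 - (1/6)*sqrt(55); poles of order 1, moduli -1/6 + (1/6)*sqrt(55) and 1/6 + (1/6)*sqrt(55).
Branch term (-2/3)*sqrt(1 - ψ/(-11/10)): its argument vanishes at ψ = -11/10, a square-root branch point, modulus 11/10.
The radius of convergence is the smallest modulus among the singular points: -1/6 + (1/6)*sqrt(55).
The branch term is analytic at -1/6 - (1/6)*sqrt(55) and contributes nothing to the residue; only the rational part matters.
The factor ψ**2 + ψ/3 - 3/2 splits as (ψ - a)(ψ - a') with a = -1/6 - (1/6)*sqrt(55), a' = -1/6 + (1/6)*sqrt(55). At the order-1 pole a set g(ψ) = (ψ - a)*(rational part) = [-2/3] / (ψ - a').
Simple pole: residue = g(a) at a = -1/6 - (1/6)*sqrt(55), which is (2/55)*sqrt(55).
The branch term is analytic at -1/6 + (1/6)*sqrt(55) and contributes nothing to the residue; only the rational part matters.
The factor ψ**2 + ψ/3 - 3/2 splits as (ψ - a)(ψ - a') with a = -1/6 + (1/6)*sqrt(55), a' = -1/6 - (1/6)*sqrt(55). At the order-1 pole a set g(ψ) = (ψ - a)*(rational part) = [-2/3] / (ψ - a').
Simple pole: residue = g(a) at a = -1/6 + (1/6)*sqrt(55), which is -(2/55)*sqrt(55).
List the singular points by increasing real part (a conjugate pair: the negative imaginary part first).

Radius of convergence at 0: -1/6 + (1/6)*sqrt(55).
At -1/6 - (1/6)*sqrt(55): a pole of order 1; residue (2/55)*sqrt(55).
At -11/10: an algebraic (square-root) branch point.
At -1/6 + (1/6)*sqrt(55): a pole of order 1; residue -(2/55)*sqrt(55).


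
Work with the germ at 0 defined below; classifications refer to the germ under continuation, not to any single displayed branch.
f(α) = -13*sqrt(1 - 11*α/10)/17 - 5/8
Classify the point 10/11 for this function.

The term (-13/17)*sqrt(1 - α/(10/11)) has argument 1 - 10/11/(10/11) = 0 at 10/11: a square-root (algebraic, two-sheeted) branch point; the remaining terms are analytic or single-valued there.

The point is an algebraic (square-root) branch point.


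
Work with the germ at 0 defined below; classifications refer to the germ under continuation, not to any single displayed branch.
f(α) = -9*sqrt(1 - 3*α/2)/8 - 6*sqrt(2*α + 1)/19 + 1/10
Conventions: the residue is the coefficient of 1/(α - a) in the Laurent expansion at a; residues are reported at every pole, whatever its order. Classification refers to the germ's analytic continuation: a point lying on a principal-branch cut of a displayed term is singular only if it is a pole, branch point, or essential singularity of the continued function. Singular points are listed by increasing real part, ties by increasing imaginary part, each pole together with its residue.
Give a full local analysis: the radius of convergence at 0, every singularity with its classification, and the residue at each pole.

Radius of convergence at 0: 1/2.
At -1/2: an algebraic (square-root) branch point.
At 2/3: an algebraic (square-root) branch point.

Branch term (-6/19)*sqrt(1 - α/(-1/2)): its argument vanishes at α = -1/2, a square-root branch point, modulus 1/2.
Branch term (-9/8)*sqrt(1 - α/(2/3)): its argument vanishes at α = 2/3, a square-root branch point, modulus 2/3.
The radius of convergence is the smallest modulus among the singular points: 1/2.
List the singular points by increasing real part (a conjugate pair: the negative imaginary part first).
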